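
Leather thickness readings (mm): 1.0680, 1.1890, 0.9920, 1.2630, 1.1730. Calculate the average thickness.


Formula: Average = sum / n
Substituting: Average = 5.6850 / 5
Result: 1.1370 mm


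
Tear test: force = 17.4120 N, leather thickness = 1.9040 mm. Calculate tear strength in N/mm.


Formula: Tear strength = force / thickness
Substituting: Tear strength = 17.4120 / 1.9040
Result: 9.1450 N/mm


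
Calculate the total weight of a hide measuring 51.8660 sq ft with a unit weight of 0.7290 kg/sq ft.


Formula: Weight = area * weight_per_sqft
Substituting: Weight = 51.8660 * 0.7290
Result: 37.8103 kg


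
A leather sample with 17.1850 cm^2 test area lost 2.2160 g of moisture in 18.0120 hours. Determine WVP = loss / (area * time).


Formula: WVP = loss / (area * time)
Substituting: WVP = 2.2160 / (17.1850 * 18.0120)
Result: 0.0071591 g/(cm^2*hr)


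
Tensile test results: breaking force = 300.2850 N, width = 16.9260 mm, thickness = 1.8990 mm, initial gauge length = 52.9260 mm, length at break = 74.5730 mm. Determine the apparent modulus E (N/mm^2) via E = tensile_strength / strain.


TS = F / (w * t) = 300.2850 / (16.9260 * 1.8990) = 9.3423 N/mm^2
strain = (Lf - L0) / L0 = (74.5730 - 52.9260) / 52.9260 = 0.4090
E = TS / strain = 9.3423 / 0.4090 = 22.8416 N/mm^2


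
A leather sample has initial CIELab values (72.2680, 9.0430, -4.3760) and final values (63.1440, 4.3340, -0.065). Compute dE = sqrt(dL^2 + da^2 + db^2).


dL = -9.1240, da = -4.7090, db = 4.3110
dE = sqrt((-9.1240)^2 + (-4.7090)^2 + 4.3110^2) = 11.1358


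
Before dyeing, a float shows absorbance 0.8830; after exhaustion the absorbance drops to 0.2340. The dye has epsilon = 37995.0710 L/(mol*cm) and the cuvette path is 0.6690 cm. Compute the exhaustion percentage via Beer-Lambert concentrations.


c_initial = A_i / (epsilon * l) = 0.8830 / (37995.0710 * 0.6690) = 3.4738e-05 mol/L
c_final = A_f / (epsilon * l) = 0.2340 / (37995.0710 * 0.6690) = 9.2058e-06 mol/L
Exhaustion = (c_initial - c_final) / c_initial * 100 = (3.4738e-05 - 9.2058e-06) / 3.4738e-05 * 100 = 73.4994 %


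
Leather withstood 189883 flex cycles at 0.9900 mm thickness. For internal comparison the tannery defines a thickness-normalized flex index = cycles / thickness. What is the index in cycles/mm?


Formula: Index = cycles / thickness
Substituting: Index = 189883 / 0.9900
Result: 191801.0101 cycles/mm


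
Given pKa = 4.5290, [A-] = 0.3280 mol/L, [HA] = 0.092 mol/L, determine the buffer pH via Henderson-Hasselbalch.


ratio = [A-] / [HA] = 0.3280 / 0.092 = 3.5652
log10(ratio) = 0.5521
pH = pKa + log10(ratio) = 4.5290 + 0.5521 = 5.0811


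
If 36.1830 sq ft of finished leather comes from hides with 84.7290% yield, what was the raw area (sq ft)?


Formula: raw = finished * 100 / yield
Substituting: raw = 36.1830 * 100 / 84.7290
Result: 42.7044 sq ft


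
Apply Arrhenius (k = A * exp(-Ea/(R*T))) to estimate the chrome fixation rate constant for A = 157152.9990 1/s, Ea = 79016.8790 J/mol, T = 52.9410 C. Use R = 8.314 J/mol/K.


T_K = T_C + 273.15 = 52.9410 + 273.15 = 326.0910 K
exponent = -Ea / (R * T_K) = -79016.8790 / (8.314 * 326.0910) = -29.1455
k = A * exp(exponent) = 157152.9990 * exp(-29.1455) = 3.4563e-08 1/s


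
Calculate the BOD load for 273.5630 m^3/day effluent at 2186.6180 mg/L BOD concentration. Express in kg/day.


Formula: BOD_load = volume * conc / 1000
Substituting: BOD_load = 273.5630 * 2186.6180 / 1000
Result: 598.1778 kg/day


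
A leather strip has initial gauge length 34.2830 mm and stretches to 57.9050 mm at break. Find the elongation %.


Formula: Elongation = (Lf - L0) / L0 * 100
Substituting: Elongation = (57.9050 - 34.2830) / 34.2830 * 100
Result: 68.9030 %


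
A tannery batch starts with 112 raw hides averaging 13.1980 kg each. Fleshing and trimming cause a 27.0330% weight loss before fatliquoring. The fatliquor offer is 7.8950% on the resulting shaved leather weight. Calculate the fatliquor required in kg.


Total_raw = N * avg_wt = 112 * 13.1980 = 1478.1760 kg
Substrate = Total_raw * (1 - loss/100) = 1478.1760 * (1 - 27.0330/100) = 1078.5807 kg
Fat = Substrate * pct / 100 = 1078.5807 * 7.8950 / 100 = 85.1539 kg


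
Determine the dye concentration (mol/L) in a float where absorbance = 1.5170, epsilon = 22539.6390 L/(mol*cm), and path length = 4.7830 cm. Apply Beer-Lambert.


Formula: c = A / (epsilon * l)
Substituting: c = 1.5170 / (22539.6390 * 4.7830)
Result: 1.4071e-05 mol/L


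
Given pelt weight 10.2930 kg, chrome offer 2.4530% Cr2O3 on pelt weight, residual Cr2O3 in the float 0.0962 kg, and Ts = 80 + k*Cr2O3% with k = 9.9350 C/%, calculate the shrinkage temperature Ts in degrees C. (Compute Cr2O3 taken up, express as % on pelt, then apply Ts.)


Offered = pelt * offer_pct / 100 = 10.2930 * 2.4530 / 100 = 0.2525 kg
Uptake = offered - residual = 0.2525 - 0.0962 = 0.1563 kg
Cr2O3% on pelt = uptake / pelt * 100 = 0.1563 / 10.2930 * 100 = 1.5184 %
Ts = 80 + k * Cr2O3% = 80 + 9.9350 * 1.5184 = 95.0851 C


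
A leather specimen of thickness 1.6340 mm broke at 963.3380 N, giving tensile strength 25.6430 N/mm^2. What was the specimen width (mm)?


Formula: w = F / (TS * t)
Substituting: w = 963.3380 / (25.6430 * 1.6340)
Result: 22.9910 mm


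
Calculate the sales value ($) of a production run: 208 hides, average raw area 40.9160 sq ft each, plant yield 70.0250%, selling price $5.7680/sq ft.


Raw_total = N * avg_area = 208 * 40.9160 = 8510.5280 sq ft
Finished = Raw_total * yield / 100 = 8510.5280 * 70.0250 / 100 = 5959.4972 sq ft
Value = Finished * price = 5959.4972 * 5.7680 = 34374.3800 $


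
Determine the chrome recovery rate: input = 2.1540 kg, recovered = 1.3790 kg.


Formula: Recovery = recovered / input * 100
Substituting: Recovery = 1.3790 / 2.1540 * 100
Result: 64.0204 %


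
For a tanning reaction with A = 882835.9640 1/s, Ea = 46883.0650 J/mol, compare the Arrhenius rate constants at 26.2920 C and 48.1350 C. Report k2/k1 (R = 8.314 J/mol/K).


T1 = 26.2920 + 273.15 = 299.4420 K; T2 = 48.1350 + 273.15 = 321.2850 K
k1 = A * exp(-Ea/(R*T1)) = 882835.9640 * exp(-46883.0650/(8.314*299.4420)) = 0.00585203 1/s
k2 = A * exp(-Ea/(R*T2)) = 882835.9640 * exp(-46883.0650/(8.314*321.2850)) = 0.0210542 1/s
k2/k1 = 0.0210542 / 0.00585203 = 3.5978


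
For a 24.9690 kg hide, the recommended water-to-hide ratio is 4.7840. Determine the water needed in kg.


Formula: Water = hide_weight * ratio
Substituting: Water = 24.9690 * 4.7840
Result: 119.4517 kg


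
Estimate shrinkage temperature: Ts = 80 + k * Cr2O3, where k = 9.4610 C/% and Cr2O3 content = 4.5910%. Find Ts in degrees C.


Formula: Ts = 80 + k * Cr2O3
Substituting: Ts = 80 + 9.4610 * 4.5910
Result: 123.4355 C


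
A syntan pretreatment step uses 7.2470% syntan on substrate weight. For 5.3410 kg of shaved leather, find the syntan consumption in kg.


Formula: Syntan = substrate * pct / 100
Substituting: Syntan = 5.3410 * 7.2470 / 100
Result: 0.3871 kg


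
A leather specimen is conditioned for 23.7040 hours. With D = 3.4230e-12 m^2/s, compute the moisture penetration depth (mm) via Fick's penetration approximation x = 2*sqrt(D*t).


t = 23.7040 hr * 3600 = 85334.4000 s
D * t = 3.4230e-12 * 85334.4000 = 2.9210e-07
x = 2 * sqrt(D*t) = 2 * sqrt(2.9210e-07) = 0.00108092 m = 1.0809 mm


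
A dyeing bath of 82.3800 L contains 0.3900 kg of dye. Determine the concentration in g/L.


Formula: Conc = dye_mass(kg) / volume(L) * 1000
Substituting: Conc = 0.3900 / 82.3800 * 1000
Result: 4.7342 g/L


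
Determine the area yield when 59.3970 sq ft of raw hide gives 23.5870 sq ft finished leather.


Formula: Yield = finished / raw * 100
Substituting: Yield = 23.5870 / 59.3970 * 100
Result: 39.7108 %


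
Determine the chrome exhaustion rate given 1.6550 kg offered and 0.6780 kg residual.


Formula: Uptake = (offered - residual) / offered * 100
Substituting: Uptake = (1.6550 - 0.6780) / 1.6550 * 100
Result: 59.0332 %


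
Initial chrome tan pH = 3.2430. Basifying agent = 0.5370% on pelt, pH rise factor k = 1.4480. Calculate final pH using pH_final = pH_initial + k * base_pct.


Formula: pH_final = pH_initial + k * base_pct
Substituting: pH_final = 3.2430 + 1.4480 * 0.5370
Result: 4.0206


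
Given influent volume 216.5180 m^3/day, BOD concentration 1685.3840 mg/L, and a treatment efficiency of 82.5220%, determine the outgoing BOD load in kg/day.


Load_in = volume * conc / 1000 = 216.5180 * 1685.3840 / 1000 = 364.9160 kg/day
Removed = Load_in * eff / 100 = 364.9160 * 82.5220 / 100 = 301.1360 kg/day
Load_out = Load_in - Removed = 364.9160 - 301.1360 = 63.7800 kg/day


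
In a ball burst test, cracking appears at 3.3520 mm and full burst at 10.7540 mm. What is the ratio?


Formula: Ratio = crack / burst
Substituting: Ratio = 3.3520 / 10.7540
Result: 0.3117


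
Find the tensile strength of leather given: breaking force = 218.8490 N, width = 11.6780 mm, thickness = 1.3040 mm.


Formula: TS = force / (width * thickness)
Substituting: TS = 218.8490 / (11.6780 * 1.3040)
Result: 14.3714 N/mm^2


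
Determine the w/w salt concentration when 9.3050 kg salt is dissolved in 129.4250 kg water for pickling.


Formula: Conc = salt / (water + salt) * 100
Substituting: Conc = 9.3050 / (129.4250 + 9.3050) * 100
Result: 6.7073 %


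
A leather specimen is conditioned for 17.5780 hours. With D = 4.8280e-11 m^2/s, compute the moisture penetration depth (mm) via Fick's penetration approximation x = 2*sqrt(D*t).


t = 17.5780 hr * 3600 = 63280.8000 s
D * t = 4.8280e-11 * 63280.8000 = 3.0552e-06
x = 2 * sqrt(D*t) = 2 * sqrt(3.0552e-06) = 0.00349582 m = 3.4958 mm


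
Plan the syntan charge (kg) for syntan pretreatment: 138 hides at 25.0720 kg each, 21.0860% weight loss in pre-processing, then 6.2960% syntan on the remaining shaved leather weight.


Total_raw = N * avg_wt = 138 * 25.0720 = 3459.9360 kg
Substrate = Total_raw * (1 - loss/100) = 3459.9360 * (1 - 21.0860/100) = 2730.3739 kg
Syntan = Substrate * pct / 100 = 2730.3739 * 6.2960 / 100 = 171.9043 kg


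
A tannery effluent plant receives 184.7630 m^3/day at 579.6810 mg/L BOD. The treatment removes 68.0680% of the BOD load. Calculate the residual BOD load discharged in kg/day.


Load_in = volume * conc / 1000 = 184.7630 * 579.6810 / 1000 = 107.1036 kg/day
Removed = Load_in * eff / 100 = 107.1036 * 68.0680 / 100 = 72.9033 kg/day
Load_out = Load_in - Removed = 107.1036 - 72.9033 = 34.2003 kg/day


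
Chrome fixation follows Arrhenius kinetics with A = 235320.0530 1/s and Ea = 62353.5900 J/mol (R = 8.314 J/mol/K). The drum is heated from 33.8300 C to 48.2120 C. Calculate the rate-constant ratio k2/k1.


T1 = 33.8300 + 273.15 = 306.9800 K; T2 = 48.2120 + 273.15 = 321.3620 K
k1 = A * exp(-Ea/(R*T1)) = 235320.0530 * exp(-62353.5900/(8.314*306.9800)) = 5.7731e-06 1/s
k2 = A * exp(-Ea/(R*T2)) = 235320.0530 * exp(-62353.5900/(8.314*321.3620)) = 1.7229e-05 1/s
k2/k1 = 1.7229e-05 / 5.7731e-06 = 2.9843


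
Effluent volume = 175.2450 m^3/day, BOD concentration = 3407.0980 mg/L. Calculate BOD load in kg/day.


Formula: BOD_load = volume * conc / 1000
Substituting: BOD_load = 175.2450 * 3407.0980 / 1000
Result: 597.0769 kg/day


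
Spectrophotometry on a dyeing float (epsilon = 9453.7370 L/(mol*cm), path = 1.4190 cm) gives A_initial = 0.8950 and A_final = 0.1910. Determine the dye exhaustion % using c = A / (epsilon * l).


c_initial = A_i / (epsilon * l) = 0.8950 / (9453.7370 * 1.4190) = 6.6717e-05 mol/L
c_final = A_f / (epsilon * l) = 0.1910 / (9453.7370 * 1.4190) = 1.4238e-05 mol/L
Exhaustion = (c_initial - c_final) / c_initial * 100 = (6.6717e-05 - 1.4238e-05) / 6.6717e-05 * 100 = 78.6592 %


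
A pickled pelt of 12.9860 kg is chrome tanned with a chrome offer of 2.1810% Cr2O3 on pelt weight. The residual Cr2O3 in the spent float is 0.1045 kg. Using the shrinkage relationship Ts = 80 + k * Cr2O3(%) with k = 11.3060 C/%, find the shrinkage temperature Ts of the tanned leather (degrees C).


Offered = pelt * offer_pct / 100 = 12.9860 * 2.1810 / 100 = 0.2832 kg
Uptake = offered - residual = 0.2832 - 0.1045 = 0.1787 kg
Cr2O3% on pelt = uptake / pelt * 100 = 0.1787 / 12.9860 * 100 = 1.3763 %
Ts = 80 + k * Cr2O3% = 80 + 11.3060 * 1.3763 = 95.5603 C


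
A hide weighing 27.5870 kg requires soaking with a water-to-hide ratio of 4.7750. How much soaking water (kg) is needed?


Formula: Water = hide_weight * ratio
Substituting: Water = 27.5870 * 4.7750
Result: 131.7279 kg


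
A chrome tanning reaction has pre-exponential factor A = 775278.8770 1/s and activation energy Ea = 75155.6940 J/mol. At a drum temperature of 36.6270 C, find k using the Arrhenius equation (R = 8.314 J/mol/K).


T_K = T_C + 273.15 = 36.6270 + 273.15 = 309.7770 K
exponent = -Ea / (R * T_K) = -75155.6940 / (8.314 * 309.7770) = -29.1812
k = A * exp(exponent) = 775278.8770 * exp(-29.1812) = 1.6453e-07 1/s


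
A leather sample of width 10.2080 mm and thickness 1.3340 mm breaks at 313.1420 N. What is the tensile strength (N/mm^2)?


Formula: TS = force / (width * thickness)
Substituting: TS = 313.1420 / (10.2080 * 1.3340)
Result: 22.9956 N/mm^2


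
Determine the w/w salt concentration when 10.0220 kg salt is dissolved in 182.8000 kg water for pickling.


Formula: Conc = salt / (water + salt) * 100
Substituting: Conc = 10.0220 / (182.8000 + 10.0220) * 100
Result: 5.1975 %


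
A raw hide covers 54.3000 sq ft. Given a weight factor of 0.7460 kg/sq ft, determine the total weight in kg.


Formula: Weight = area * weight_per_sqft
Substituting: Weight = 54.3000 * 0.7460
Result: 40.5078 kg


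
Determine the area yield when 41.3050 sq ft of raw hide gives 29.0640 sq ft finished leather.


Formula: Yield = finished / raw * 100
Substituting: Yield = 29.0640 / 41.3050 * 100
Result: 70.3644 %


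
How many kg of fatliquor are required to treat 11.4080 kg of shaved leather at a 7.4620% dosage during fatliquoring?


Formula: Fat = substrate * pct / 100
Substituting: Fat = 11.4080 * 7.4620 / 100
Result: 0.8513 kg


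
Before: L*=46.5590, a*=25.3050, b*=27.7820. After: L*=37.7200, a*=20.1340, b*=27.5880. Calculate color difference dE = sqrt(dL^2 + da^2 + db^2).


dL = -8.8390, da = -5.1710, db = -0.1940
dE = sqrt((-8.8390)^2 + (-5.1710)^2 + (-0.1940)^2) = 10.2423


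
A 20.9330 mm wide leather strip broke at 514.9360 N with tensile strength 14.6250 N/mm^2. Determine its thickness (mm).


Formula: t = F / (TS * w)
Substituting: t = 514.9360 / (14.6250 * 20.9330)
Result: 1.6820 mm


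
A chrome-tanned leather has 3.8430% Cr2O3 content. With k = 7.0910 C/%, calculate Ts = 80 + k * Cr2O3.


Formula: Ts = 80 + k * Cr2O3
Substituting: Ts = 80 + 7.0910 * 3.8430
Result: 107.2507 C


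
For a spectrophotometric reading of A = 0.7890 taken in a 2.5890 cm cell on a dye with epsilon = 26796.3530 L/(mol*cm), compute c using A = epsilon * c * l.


Formula: c = A / (epsilon * l)
Substituting: c = 0.7890 / (26796.3530 * 2.5890)
Result: 1.1373e-05 mol/L


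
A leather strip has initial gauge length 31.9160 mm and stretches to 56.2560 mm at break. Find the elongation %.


Formula: Elongation = (Lf - L0) / L0 * 100
Substituting: Elongation = (56.2560 - 31.9160) / 31.9160 * 100
Result: 76.2627 %


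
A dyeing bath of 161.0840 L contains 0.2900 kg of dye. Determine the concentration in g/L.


Formula: Conc = dye_mass(kg) / volume(L) * 1000
Substituting: Conc = 0.2900 / 161.0840 * 1000
Result: 1.8003 g/L


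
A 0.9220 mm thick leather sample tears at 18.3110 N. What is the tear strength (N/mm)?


Formula: Tear strength = force / thickness
Substituting: Tear strength = 18.3110 / 0.9220
Result: 19.8601 N/mm


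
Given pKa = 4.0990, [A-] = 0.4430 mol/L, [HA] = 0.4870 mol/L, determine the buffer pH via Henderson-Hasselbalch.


ratio = [A-] / [HA] = 0.4430 / 0.4870 = 0.9097
log10(ratio) = -0.0411252
pH = pKa + log10(ratio) = 4.0990 - 0.0411252 = 4.0579


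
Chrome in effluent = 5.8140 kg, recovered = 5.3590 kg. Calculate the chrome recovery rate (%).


Formula: Recovery = recovered / input * 100
Substituting: Recovery = 5.3590 / 5.8140 * 100
Result: 92.1741 %


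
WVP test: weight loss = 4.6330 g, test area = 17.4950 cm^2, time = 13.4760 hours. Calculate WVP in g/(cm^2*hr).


Formula: WVP = loss / (area * time)
Substituting: WVP = 4.6330 / (17.4950 * 13.4760)
Result: 0.0196511 g/(cm^2*hr)


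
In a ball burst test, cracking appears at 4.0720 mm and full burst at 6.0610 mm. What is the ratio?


Formula: Ratio = crack / burst
Substituting: Ratio = 4.0720 / 6.0610
Result: 0.6718


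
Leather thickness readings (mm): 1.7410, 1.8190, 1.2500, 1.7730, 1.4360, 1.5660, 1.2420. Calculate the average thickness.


Formula: Average = sum / n
Substituting: Average = 10.8270 / 7
Result: 1.5467 mm


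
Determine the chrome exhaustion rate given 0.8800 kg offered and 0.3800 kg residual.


Formula: Uptake = (offered - residual) / offered * 100
Substituting: Uptake = (0.8800 - 0.3800) / 0.8800 * 100
Result: 56.8182 %


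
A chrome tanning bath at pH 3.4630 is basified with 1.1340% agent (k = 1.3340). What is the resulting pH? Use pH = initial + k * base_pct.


Formula: pH_final = pH_initial + k * base_pct
Substituting: pH_final = 3.4630 + 1.3340 * 1.1340
Result: 4.9758


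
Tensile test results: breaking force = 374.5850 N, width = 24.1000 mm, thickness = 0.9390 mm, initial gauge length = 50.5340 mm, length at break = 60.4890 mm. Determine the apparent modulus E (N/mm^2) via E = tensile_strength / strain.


TS = F / (w * t) = 374.5850 / (24.1000 * 0.9390) = 16.5527 N/mm^2
strain = (Lf - L0) / L0 = (60.4890 - 50.5340) / 50.5340 = 0.1970
E = TS / strain = 16.5527 / 0.1970 = 84.0253 N/mm^2


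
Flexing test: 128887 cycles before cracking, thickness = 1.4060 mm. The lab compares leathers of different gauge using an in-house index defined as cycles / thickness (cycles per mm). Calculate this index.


Formula: Index = cycles / thickness
Substituting: Index = 128887 / 1.4060
Result: 91669.2745 cycles/mm


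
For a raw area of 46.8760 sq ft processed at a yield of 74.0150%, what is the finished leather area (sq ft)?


Formula: finished = raw * yield / 100
Substituting: finished = 46.8760 * 74.0150 / 100
Result: 34.6953 sq ft


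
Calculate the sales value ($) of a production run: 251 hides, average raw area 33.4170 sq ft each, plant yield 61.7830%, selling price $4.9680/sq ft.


Raw_total = N * avg_area = 251 * 33.4170 = 8387.6670 sq ft
Finished = Raw_total * yield / 100 = 8387.6670 * 61.7830 / 100 = 5182.1523 sq ft
Value = Finished * price = 5182.1523 * 4.9680 = 25744.9326 $


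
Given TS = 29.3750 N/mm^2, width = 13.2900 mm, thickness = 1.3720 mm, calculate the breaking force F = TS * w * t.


Formula: F = TS * w * t
Substituting: F = 29.3750 * 13.2900 * 1.3720
Result: 535.6202 N


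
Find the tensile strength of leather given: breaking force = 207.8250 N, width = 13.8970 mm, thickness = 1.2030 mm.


Formula: TS = force / (width * thickness)
Substituting: TS = 207.8250 / (13.8970 * 1.2030)
Result: 12.4311 N/mm^2


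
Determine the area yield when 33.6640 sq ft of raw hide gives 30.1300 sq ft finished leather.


Formula: Yield = finished / raw * 100
Substituting: Yield = 30.1300 / 33.6640 * 100
Result: 89.5021 %


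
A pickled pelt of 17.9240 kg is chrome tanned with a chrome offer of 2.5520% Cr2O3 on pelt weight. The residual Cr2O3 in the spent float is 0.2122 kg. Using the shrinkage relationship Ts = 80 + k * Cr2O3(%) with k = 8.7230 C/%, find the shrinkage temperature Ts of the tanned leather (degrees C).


Offered = pelt * offer_pct / 100 = 17.9240 * 2.5520 / 100 = 0.4574 kg
Uptake = offered - residual = 0.4574 - 0.2122 = 0.2452 kg
Cr2O3% on pelt = uptake / pelt * 100 = 0.2452 / 17.9240 * 100 = 1.3681 %
Ts = 80 + k * Cr2O3% = 80 + 8.7230 * 1.3681 = 91.9340 C


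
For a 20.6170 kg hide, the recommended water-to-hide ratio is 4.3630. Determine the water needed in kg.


Formula: Water = hide_weight * ratio
Substituting: Water = 20.6170 * 4.3630
Result: 89.9520 kg


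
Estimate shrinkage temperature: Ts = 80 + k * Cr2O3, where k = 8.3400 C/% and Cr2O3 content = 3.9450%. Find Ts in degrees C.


Formula: Ts = 80 + k * Cr2O3
Substituting: Ts = 80 + 8.3400 * 3.9450
Result: 112.9013 C


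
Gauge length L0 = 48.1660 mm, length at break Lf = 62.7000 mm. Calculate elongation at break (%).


Formula: Elongation = (Lf - L0) / L0 * 100
Substituting: Elongation = (62.7000 - 48.1660) / 48.1660 * 100
Result: 30.1748 %


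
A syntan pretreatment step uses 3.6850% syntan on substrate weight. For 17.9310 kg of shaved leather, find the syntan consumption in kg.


Formula: Syntan = substrate * pct / 100
Substituting: Syntan = 17.9310 * 3.6850 / 100
Result: 0.6608 kg


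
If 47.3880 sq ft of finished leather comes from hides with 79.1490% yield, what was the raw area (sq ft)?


Formula: raw = finished * 100 / yield
Substituting: raw = 47.3880 * 100 / 79.1490
Result: 59.8719 sq ft


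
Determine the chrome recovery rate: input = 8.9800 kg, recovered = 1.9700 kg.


Formula: Recovery = recovered / input * 100
Substituting: Recovery = 1.9700 / 8.9800 * 100
Result: 21.9376 %


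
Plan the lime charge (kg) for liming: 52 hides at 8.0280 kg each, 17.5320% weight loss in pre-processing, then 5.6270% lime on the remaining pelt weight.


Total_raw = N * avg_wt = 52 * 8.0280 = 417.4560 kg
Substrate = Total_raw * (1 - loss/100) = 417.4560 * (1 - 17.5320/100) = 344.2676 kg
Lime = Substrate * pct / 100 = 344.2676 * 5.6270 / 100 = 19.3719 kg


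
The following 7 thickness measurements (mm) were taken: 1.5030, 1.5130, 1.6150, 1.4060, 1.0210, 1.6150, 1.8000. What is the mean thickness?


Formula: Average = sum / n
Substituting: Average = 10.4730 / 7
Result: 1.4961 mm


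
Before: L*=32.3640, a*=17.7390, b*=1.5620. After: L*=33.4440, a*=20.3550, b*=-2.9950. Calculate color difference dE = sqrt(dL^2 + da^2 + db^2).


dL = 1.0800, da = 2.6160, db = -4.5570
dE = sqrt(1.0800^2 + 2.6160^2 + (-4.5570)^2) = 5.3643


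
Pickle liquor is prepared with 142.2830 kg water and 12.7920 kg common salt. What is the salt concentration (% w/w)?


Formula: Conc = salt / (water + salt) * 100
Substituting: Conc = 12.7920 / (142.2830 + 12.7920) * 100
Result: 8.2489 %


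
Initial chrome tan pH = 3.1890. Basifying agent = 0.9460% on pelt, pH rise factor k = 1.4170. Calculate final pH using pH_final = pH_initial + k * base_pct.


Formula: pH_final = pH_initial + k * base_pct
Substituting: pH_final = 3.1890 + 1.4170 * 0.9460
Result: 4.5295


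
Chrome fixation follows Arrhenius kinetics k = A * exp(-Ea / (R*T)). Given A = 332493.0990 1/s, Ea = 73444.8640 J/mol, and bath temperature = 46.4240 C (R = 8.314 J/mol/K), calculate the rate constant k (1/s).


T_K = T_C + 273.15 = 46.4240 + 273.15 = 319.5740 K
exponent = -Ea / (R * T_K) = -73444.8640 / (8.314 * 319.5740) = -27.6427
k = A * exp(exponent) = 332493.0990 * exp(-27.6427) = 3.2864e-07 1/s


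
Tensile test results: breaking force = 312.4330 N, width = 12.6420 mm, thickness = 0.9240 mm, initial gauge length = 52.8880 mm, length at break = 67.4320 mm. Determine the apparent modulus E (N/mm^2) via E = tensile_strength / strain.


TS = F / (w * t) = 312.4330 / (12.6420 * 0.9240) = 26.7466 N/mm^2
strain = (Lf - L0) / L0 = (67.4320 - 52.8880) / 52.8880 = 0.2750
E = TS / strain = 26.7466 / 0.2750 = 97.2618 N/mm^2


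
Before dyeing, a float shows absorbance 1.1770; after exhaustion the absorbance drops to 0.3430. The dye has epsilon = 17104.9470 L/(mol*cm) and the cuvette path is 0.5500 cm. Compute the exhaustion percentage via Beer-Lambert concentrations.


c_initial = A_i / (epsilon * l) = 1.1770 / (17104.9470 * 0.5500) = 1.2511e-04 mol/L
c_final = A_f / (epsilon * l) = 0.3430 / (17104.9470 * 0.5500) = 3.6459e-05 mol/L
Exhaustion = (c_initial - c_final) / c_initial * 100 = (1.2511e-04 - 3.6459e-05) / 1.2511e-04 * 100 = 70.8581 %


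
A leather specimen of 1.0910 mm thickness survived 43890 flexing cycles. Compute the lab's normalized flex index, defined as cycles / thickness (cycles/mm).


Formula: Index = cycles / thickness
Substituting: Index = 43890 / 1.0910
Result: 40229.1476 cycles/mm


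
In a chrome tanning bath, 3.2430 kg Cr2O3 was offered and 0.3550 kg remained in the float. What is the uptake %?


Formula: Uptake = (offered - residual) / offered * 100
Substituting: Uptake = (3.2430 - 0.3550) / 3.2430 * 100
Result: 89.0533 %


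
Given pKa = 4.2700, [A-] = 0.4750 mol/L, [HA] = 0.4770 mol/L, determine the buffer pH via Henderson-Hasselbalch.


ratio = [A-] / [HA] = 0.4750 / 0.4770 = 0.9958
log10(ratio) = -0.00182477
pH = pKa + log10(ratio) = 4.2700 - 0.00182477 = 4.2682


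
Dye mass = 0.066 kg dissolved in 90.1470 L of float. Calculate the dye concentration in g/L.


Formula: Conc = dye_mass(kg) / volume(L) * 1000
Substituting: Conc = 0.066 / 90.1470 * 1000
Result: 0.7321 g/L


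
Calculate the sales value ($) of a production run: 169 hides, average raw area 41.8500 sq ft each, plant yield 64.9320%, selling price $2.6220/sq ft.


Raw_total = N * avg_area = 169 * 41.8500 = 7072.6500 sq ft
Finished = Raw_total * yield / 100 = 7072.6500 * 64.9320 / 100 = 4592.4131 sq ft
Value = Finished * price = 4592.4131 * 2.6220 = 12041.3071 $


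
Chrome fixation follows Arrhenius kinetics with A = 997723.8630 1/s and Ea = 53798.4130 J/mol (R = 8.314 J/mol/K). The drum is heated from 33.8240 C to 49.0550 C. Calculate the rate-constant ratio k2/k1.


T1 = 33.8240 + 273.15 = 306.9740 K; T2 = 49.0550 + 273.15 = 322.2050 K
k1 = A * exp(-Ea/(R*T1)) = 997723.8630 * exp(-53798.4130/(8.314*306.9740)) = 6.9880e-04 1/s
k2 = A * exp(-Ea/(R*T2)) = 997723.8630 * exp(-53798.4130/(8.314*322.2050)) = 0.00189279 1/s
k2/k1 = 0.00189279 / 6.9880e-04 = 2.7086


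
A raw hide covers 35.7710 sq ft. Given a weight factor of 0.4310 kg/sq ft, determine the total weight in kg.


Formula: Weight = area * weight_per_sqft
Substituting: Weight = 35.7710 * 0.4310
Result: 15.4173 kg


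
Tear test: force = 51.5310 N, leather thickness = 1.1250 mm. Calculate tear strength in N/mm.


Formula: Tear strength = force / thickness
Substituting: Tear strength = 51.5310 / 1.1250
Result: 45.8053 N/mm


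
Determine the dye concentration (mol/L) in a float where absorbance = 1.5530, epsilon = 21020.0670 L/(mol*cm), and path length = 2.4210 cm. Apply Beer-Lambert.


Formula: c = A / (epsilon * l)
Substituting: c = 1.5530 / (21020.0670 * 2.4210)
Result: 3.0517e-05 mol/L


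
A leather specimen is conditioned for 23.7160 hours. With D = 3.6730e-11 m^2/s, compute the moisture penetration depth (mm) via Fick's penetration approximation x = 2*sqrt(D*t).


t = 23.7160 hr * 3600 = 85377.6000 s
D * t = 3.6730e-11 * 85377.6000 = 3.1359e-06
x = 2 * sqrt(D*t) = 2 * sqrt(3.1359e-06) = 0.00354171 m = 3.5417 mm


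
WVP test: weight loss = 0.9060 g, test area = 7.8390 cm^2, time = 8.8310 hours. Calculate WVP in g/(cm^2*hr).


Formula: WVP = loss / (area * time)
Substituting: WVP = 0.9060 / (7.8390 * 8.8310)
Result: 0.0130875 g/(cm^2*hr)


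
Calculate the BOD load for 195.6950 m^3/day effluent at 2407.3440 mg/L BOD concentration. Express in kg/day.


Formula: BOD_load = volume * conc / 1000
Substituting: BOD_load = 195.6950 * 2407.3440 / 1000
Result: 471.1052 kg/day


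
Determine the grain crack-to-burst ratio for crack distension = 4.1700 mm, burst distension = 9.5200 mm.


Formula: Ratio = crack / burst
Substituting: Ratio = 4.1700 / 9.5200
Result: 0.4380


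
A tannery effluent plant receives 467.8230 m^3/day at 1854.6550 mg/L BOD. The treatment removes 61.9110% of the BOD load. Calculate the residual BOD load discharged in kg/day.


Load_in = volume * conc / 1000 = 467.8230 * 1854.6550 / 1000 = 867.6503 kg/day
Removed = Load_in * eff / 100 = 867.6503 * 61.9110 / 100 = 537.1710 kg/day
Load_out = Load_in - Removed = 867.6503 - 537.1710 = 330.4793 kg/day


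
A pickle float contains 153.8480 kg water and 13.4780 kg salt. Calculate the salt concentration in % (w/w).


Formula: Conc = salt / (water + salt) * 100
Substituting: Conc = 13.4780 / (153.8480 + 13.4780) * 100
Result: 8.0549 %


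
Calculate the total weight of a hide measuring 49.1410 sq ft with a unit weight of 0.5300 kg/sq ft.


Formula: Weight = area * weight_per_sqft
Substituting: Weight = 49.1410 * 0.5300
Result: 26.0447 kg


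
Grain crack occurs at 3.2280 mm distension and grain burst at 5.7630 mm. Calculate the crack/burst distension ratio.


Formula: Ratio = crack / burst
Substituting: Ratio = 3.2280 / 5.7630
Result: 0.5601


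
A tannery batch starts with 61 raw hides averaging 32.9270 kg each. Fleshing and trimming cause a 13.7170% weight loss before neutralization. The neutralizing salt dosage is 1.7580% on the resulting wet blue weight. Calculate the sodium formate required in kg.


Total_raw = N * avg_wt = 61 * 32.9270 = 2008.5470 kg
Substrate = Total_raw * (1 - loss/100) = 2008.5470 * (1 - 13.7170/100) = 1733.0346 kg
Neutralizer = Substrate * pct / 100 = 1733.0346 * 1.7580 / 100 = 30.4667 kg


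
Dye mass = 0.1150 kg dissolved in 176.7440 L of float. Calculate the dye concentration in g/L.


Formula: Conc = dye_mass(kg) / volume(L) * 1000
Substituting: Conc = 0.1150 / 176.7440 * 1000
Result: 0.6507 g/L


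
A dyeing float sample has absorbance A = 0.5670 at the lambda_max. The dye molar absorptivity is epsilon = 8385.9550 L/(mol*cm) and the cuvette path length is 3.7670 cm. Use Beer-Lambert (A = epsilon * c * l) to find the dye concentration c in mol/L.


Formula: c = A / (epsilon * l)
Substituting: c = 0.5670 / (8385.9550 * 3.7670)
Result: 1.7949e-05 mol/L


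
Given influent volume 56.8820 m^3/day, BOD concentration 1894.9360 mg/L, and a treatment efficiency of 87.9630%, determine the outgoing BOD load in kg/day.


Load_in = volume * conc / 1000 = 56.8820 * 1894.9360 / 1000 = 107.7877 kg/day
Removed = Load_in * eff / 100 = 107.7877 * 87.9630 / 100 = 94.8133 kg/day
Load_out = Load_in - Removed = 107.7877 - 94.8133 = 12.9744 kg/day


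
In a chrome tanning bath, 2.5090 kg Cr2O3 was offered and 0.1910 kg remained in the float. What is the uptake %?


Formula: Uptake = (offered - residual) / offered * 100
Substituting: Uptake = (2.5090 - 0.1910) / 2.5090 * 100
Result: 92.3874 %


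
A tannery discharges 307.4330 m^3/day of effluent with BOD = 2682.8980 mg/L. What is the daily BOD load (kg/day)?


Formula: BOD_load = volume * conc / 1000
Substituting: BOD_load = 307.4330 * 2682.8980 / 1000
Result: 824.8114 kg/day


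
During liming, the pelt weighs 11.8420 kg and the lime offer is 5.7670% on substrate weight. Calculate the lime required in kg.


Formula: Lime = substrate * pct / 100
Substituting: Lime = 11.8420 * 5.7670 / 100
Result: 0.6829 kg


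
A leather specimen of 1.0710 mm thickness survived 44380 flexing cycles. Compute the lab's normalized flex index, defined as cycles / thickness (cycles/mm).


Formula: Index = cycles / thickness
Substituting: Index = 44380 / 1.0710
Result: 41437.9085 cycles/mm


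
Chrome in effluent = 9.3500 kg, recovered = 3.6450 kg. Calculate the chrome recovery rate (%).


Formula: Recovery = recovered / input * 100
Substituting: Recovery = 3.6450 / 9.3500 * 100
Result: 38.9840 %


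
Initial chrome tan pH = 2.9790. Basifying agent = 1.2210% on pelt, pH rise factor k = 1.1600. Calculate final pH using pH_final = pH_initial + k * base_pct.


Formula: pH_final = pH_initial + k * base_pct
Substituting: pH_final = 2.9790 + 1.1600 * 1.2210
Result: 4.3954


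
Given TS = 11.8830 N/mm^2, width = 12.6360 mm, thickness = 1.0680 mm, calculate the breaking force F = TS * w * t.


Formula: F = TS * w * t
Substituting: F = 11.8830 * 12.6360 * 1.0680
Result: 160.3640 N


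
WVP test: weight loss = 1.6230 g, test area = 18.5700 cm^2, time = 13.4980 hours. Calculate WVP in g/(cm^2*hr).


Formula: WVP = loss / (area * time)
Substituting: WVP = 1.6230 / (18.5700 * 13.4980)
Result: 0.00647496 g/(cm^2*hr)


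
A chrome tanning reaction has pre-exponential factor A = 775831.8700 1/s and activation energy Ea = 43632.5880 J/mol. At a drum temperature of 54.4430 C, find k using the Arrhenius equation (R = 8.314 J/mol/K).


T_K = T_C + 273.15 = 54.4430 + 273.15 = 327.5930 K
exponent = -Ea / (R * T_K) = -43632.5880 / (8.314 * 327.5930) = -16.0201
k = A * exp(exponent) = 775831.8700 * exp(-16.0201) = 0.0855675 1/s


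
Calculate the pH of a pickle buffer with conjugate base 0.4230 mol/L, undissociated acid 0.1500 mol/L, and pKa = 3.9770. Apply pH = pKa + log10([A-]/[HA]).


ratio = [A-] / [HA] = 0.4230 / 0.1500 = 2.8200
log10(ratio) = 0.4502
pH = pKa + log10(ratio) = 3.9770 + 0.4502 = 4.4272


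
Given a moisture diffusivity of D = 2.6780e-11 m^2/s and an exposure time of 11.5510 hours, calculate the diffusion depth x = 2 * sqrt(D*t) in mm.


t = 11.5510 hr * 3600 = 41583.6000 s
D * t = 2.6780e-11 * 41583.6000 = 1.1136e-06
x = 2 * sqrt(D*t) = 2 * sqrt(1.1136e-06) = 0.00211055 m = 2.1106 mm


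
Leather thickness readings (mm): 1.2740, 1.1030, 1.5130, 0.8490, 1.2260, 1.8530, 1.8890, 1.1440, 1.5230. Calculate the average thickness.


Formula: Average = sum / n
Substituting: Average = 12.3740 / 9
Result: 1.3749 mm


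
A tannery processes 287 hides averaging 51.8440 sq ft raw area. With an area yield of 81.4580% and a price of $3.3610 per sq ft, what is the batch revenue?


Raw_total = N * avg_area = 287 * 51.8440 = 14879.2280 sq ft
Finished = Raw_total * yield / 100 = 14879.2280 * 81.4580 / 100 = 12120.3215 sq ft
Value = Finished * price = 12120.3215 * 3.3610 = 40736.4007 $


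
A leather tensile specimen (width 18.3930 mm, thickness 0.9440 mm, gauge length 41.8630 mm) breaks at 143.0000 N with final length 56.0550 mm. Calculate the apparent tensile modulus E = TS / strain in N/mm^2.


TS = F / (w * t) = 143.0000 / (18.3930 * 0.9440) = 8.2359 N/mm^2
strain = (Lf - L0) / L0 = (56.0550 - 41.8630) / 41.8630 = 0.3390
E = TS / strain = 8.2359 / 0.3390 = 24.2940 N/mm^2


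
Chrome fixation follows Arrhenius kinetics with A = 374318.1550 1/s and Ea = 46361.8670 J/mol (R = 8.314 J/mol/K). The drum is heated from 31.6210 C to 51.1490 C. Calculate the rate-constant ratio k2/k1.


T1 = 31.6210 + 273.15 = 304.7710 K; T2 = 51.1490 + 273.15 = 324.2990 K
k1 = A * exp(-Ea/(R*T1)) = 374318.1550 * exp(-46361.8670/(8.314*304.7710)) = 0.00423646 1/s
k2 = A * exp(-Ea/(R*T2)) = 374318.1550 * exp(-46361.8670/(8.314*324.2990)) = 0.0127495 1/s
k2/k1 = 0.0127495 / 0.00423646 = 3.0095


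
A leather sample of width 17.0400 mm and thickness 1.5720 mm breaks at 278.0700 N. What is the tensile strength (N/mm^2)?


Formula: TS = force / (width * thickness)
Substituting: TS = 278.0700 / (17.0400 * 1.5720)
Result: 10.3808 N/mm^2


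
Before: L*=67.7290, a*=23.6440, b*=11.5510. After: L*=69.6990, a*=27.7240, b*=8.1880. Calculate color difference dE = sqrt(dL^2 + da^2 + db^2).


dL = 1.9700, da = 4.0800, db = -3.3630
dE = sqrt(1.9700^2 + 4.0800^2 + (-3.3630)^2) = 5.6424


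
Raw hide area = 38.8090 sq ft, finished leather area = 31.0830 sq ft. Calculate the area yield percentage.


Formula: Yield = finished / raw * 100
Substituting: Yield = 31.0830 / 38.8090 * 100
Result: 80.0922 %


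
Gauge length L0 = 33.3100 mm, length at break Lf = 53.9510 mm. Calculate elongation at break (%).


Formula: Elongation = (Lf - L0) / L0 * 100
Substituting: Elongation = (53.9510 - 33.3100) / 33.3100 * 100
Result: 61.9664 %


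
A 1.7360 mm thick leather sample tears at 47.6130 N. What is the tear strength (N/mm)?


Formula: Tear strength = force / thickness
Substituting: Tear strength = 47.6130 / 1.7360
Result: 27.4268 N/mm


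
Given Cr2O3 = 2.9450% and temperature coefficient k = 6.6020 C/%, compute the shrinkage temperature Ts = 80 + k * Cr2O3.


Formula: Ts = 80 + k * Cr2O3
Substituting: Ts = 80 + 6.6020 * 2.9450
Result: 99.4429 C


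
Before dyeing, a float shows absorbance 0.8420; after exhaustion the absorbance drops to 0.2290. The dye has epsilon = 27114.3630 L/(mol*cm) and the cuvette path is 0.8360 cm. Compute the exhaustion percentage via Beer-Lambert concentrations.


c_initial = A_i / (epsilon * l) = 0.8420 / (27114.3630 * 0.8360) = 3.7146e-05 mol/L
c_final = A_f / (epsilon * l) = 0.2290 / (27114.3630 * 0.8360) = 1.0103e-05 mol/L
Exhaustion = (c_initial - c_final) / c_initial * 100 = (3.7146e-05 - 1.0103e-05) / 3.7146e-05 * 100 = 72.8029 %


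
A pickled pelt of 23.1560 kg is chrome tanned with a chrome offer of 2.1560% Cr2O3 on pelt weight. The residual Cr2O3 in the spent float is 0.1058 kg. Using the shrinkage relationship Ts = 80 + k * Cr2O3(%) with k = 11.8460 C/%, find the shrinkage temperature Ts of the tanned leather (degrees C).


Offered = pelt * offer_pct / 100 = 23.1560 * 2.1560 / 100 = 0.4992 kg
Uptake = offered - residual = 0.4992 - 0.1058 = 0.3934 kg
Cr2O3% on pelt = uptake / pelt * 100 = 0.3934 / 23.1560 * 100 = 1.6991 %
Ts = 80 + k * Cr2O3% = 80 + 11.8460 * 1.6991 = 100.1275 C


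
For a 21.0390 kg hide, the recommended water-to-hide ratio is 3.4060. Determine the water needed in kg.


Formula: Water = hide_weight * ratio
Substituting: Water = 21.0390 * 3.4060
Result: 71.6588 kg


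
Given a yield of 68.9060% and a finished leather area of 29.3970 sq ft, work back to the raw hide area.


Formula: raw = finished * 100 / yield
Substituting: raw = 29.3970 * 100 / 68.9060
Result: 42.6625 sq ft


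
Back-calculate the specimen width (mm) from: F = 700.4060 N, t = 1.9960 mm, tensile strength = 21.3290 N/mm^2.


Formula: w = F / (TS * t)
Substituting: w = 700.4060 / (21.3290 * 1.9960)
Result: 16.4520 mm


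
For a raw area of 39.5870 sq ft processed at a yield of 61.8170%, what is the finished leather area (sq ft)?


Formula: finished = raw * yield / 100
Substituting: finished = 39.5870 * 61.8170 / 100
Result: 24.4715 sq ft


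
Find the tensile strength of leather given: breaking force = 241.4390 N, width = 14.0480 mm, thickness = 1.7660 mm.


Formula: TS = force / (width * thickness)
Substituting: TS = 241.4390 / (14.0480 * 1.7660)
Result: 9.7320 N/mm^2


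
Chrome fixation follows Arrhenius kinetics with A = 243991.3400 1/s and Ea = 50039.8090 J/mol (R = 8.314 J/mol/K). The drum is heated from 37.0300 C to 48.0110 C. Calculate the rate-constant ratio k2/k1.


T1 = 37.0300 + 273.15 = 310.1800 K; T2 = 48.0110 + 273.15 = 321.1610 K
k1 = A * exp(-Ea/(R*T1)) = 243991.3400 * exp(-50039.8090/(8.314*310.1800)) = 9.1267e-04 1/s
k2 = A * exp(-Ea/(R*T2)) = 243991.3400 * exp(-50039.8090/(8.314*321.1610)) = 0.00177194 1/s
k2/k1 = 0.00177194 / 9.1267e-04 = 1.9415


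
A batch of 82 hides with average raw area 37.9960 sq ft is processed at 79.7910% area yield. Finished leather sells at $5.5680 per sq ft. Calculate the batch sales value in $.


Raw_total = N * avg_area = 82 * 37.9960 = 3115.6720 sq ft
Finished = Raw_total * yield / 100 = 3115.6720 * 79.7910 / 100 = 2486.0258 sq ft
Value = Finished * price = 2486.0258 * 5.5680 = 13842.1919 $


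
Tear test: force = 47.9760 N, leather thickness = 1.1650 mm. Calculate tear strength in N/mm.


Formula: Tear strength = force / thickness
Substituting: Tear strength = 47.9760 / 1.1650
Result: 41.1811 N/mm


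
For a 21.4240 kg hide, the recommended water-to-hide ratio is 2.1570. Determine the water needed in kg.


Formula: Water = hide_weight * ratio
Substituting: Water = 21.4240 * 2.1570
Result: 46.2116 kg


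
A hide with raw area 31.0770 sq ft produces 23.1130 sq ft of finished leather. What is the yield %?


Formula: Yield = finished / raw * 100
Substituting: Yield = 23.1130 / 31.0770 * 100
Result: 74.3733 %


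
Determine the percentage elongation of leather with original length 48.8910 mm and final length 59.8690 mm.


Formula: Elongation = (Lf - L0) / L0 * 100
Substituting: Elongation = (59.8690 - 48.8910) / 48.8910 * 100
Result: 22.4540 %
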